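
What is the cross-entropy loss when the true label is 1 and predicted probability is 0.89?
L = 0.1165

L = -1·log(0.89) - 0·log(0.11) = -log(0.89) = 0.1165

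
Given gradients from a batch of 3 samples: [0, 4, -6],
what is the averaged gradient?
Average gradient = -0.6667

Average = (1/3)(0 + 4 + -6) = -2/3 = -0.6667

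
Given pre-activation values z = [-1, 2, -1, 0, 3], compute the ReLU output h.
h = [0, 2, 0, 0, 3]

ReLU applied element-wise: max(0,-1)=0, max(0,2)=2, max(0,-1)=0, max(0,0)=0, max(0,3)=3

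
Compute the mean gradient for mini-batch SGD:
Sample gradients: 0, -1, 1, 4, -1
Average gradient = 0.6

Average = (1/5)(0 + -1 + 1 + 4 + -1) = 3/5 = 0.6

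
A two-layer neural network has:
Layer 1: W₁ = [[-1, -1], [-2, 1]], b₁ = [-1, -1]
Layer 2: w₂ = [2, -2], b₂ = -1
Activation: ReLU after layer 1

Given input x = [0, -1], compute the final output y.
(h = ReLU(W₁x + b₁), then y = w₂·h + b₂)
y = -1

Layer 1 pre-activation: z₁ = [0, -2]
After ReLU: h = [0, 0]
Layer 2 output: y = 2×0 + -2×0 + -1 = -1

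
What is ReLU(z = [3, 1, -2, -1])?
h = [3, 1, 0, 0]

ReLU applied element-wise: max(0,3)=3, max(0,1)=1, max(0,-2)=0, max(0,-1)=0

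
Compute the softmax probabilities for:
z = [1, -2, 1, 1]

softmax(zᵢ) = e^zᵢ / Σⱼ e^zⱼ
p = [0.3279, 0.0163, 0.3279, 0.3279]

exp(z) = [2.718, 0.1353, 2.718, 2.718]
Sum = 8.29
p = [0.3279, 0.0163, 0.3279, 0.3279]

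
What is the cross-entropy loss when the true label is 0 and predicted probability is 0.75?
L = 1.386

L = -0·log(0.75) - 1·log(0.25) = -log(0.25) = 1.386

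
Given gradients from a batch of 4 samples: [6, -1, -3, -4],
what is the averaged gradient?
Average gradient = -0.5

Average = (1/4)(6 + -1 + -3 + -4) = -2/4 = -0.5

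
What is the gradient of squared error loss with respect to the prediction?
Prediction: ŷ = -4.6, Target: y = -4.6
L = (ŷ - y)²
∂L/∂ŷ = 0.0

∂L/∂ŷ = 2(ŷ - y) = 2(-4.6 - -4.6) = 2(0.0) = 0.0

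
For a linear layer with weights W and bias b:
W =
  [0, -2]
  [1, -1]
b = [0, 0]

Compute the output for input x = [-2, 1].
y = [-2, -3]

Wx = [0×-2 + -2×1, 1×-2 + -1×1]
   = [-2, -3]
y = Wx + b = [-2 + 0, -3 + 0] = [-2, -3]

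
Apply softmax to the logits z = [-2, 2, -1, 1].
p = [0.0128, 0.6964, 0.0347, 0.2562]

exp(z) = [0.1353, 7.389, 0.3679, 2.718]
Sum = 10.61
p = [0.0128, 0.6964, 0.0347, 0.2562]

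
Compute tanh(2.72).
0.9914

tanh(2.72) = (e^(2.72) - e^(-2.72))/(e^(2.72) + e^(-2.72)) = 0.9914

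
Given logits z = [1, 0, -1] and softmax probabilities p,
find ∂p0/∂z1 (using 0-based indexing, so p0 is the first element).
∂p0/∂z1 = -0.1628

p = softmax(z) = [0.6652, 0.2447, 0.09003]
p0 = 0.6652, p1 = 0.2447

∂p0/∂z1 = -p0 × p1 = -0.6652 × 0.2447 = -0.1628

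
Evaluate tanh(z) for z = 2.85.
0.9933

tanh(2.85) = (e^(2.85) - e^(-2.85))/(e^(2.85) + e^(-2.85)) = 0.9933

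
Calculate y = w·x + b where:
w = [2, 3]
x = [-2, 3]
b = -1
y = 4

y = (2)(-2) + (3)(3) + -1 = 4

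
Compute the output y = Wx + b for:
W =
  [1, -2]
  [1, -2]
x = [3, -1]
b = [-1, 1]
y = [4, 6]

Wx = [1×3 + -2×-1, 1×3 + -2×-1]
   = [5, 5]
y = Wx + b = [5 + -1, 5 + 1] = [4, 6]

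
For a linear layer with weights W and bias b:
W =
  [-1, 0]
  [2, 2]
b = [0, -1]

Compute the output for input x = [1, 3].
y = [-1, 7]

Wx = [-1×1 + 0×3, 2×1 + 2×3]
   = [-1, 8]
y = Wx + b = [-1 + 0, 8 + -1] = [-1, 7]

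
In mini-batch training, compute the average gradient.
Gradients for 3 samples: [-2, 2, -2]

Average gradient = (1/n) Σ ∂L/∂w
Average gradient = -0.6667

Average = (1/3)(-2 + 2 + -2) = -2/3 = -0.6667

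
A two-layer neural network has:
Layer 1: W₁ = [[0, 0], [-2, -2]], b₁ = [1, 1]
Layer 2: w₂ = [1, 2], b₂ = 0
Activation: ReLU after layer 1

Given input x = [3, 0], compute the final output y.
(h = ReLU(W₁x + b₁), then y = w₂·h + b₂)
y = 1

Layer 1 pre-activation: z₁ = [1, -5]
After ReLU: h = [1, 0]
Layer 2 output: y = 1×1 + 2×0 + 0 = 1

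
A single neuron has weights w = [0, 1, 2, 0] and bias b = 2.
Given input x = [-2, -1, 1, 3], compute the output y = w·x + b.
y = 3

y = (0)(-2) + (1)(-1) + (2)(1) + (0)(3) + 2 = 3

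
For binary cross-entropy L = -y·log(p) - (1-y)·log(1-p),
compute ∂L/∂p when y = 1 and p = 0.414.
∂L/∂p = -2.415

∂L/∂p = -y/p + (1-y)/(1-p) = -1/0.414 + 0 = -2.415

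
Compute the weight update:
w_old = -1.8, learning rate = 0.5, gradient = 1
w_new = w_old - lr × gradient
w_new = -2.3

w_new = w - η·∂L/∂w = -1.8 - 0.5×(1) = -1.8 - (0.5) = -2.3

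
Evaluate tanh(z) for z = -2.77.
-0.9922

tanh(-2.77) = (e^(-2.77) - e^(2.77))/(e^(-2.77) + e^(2.77)) = -0.9922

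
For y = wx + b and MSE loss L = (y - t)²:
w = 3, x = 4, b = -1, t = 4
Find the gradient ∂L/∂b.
∂L/∂b = 14

y = wx + b = (3)(4) + -1 = 11
∂L/∂y = 2(y - t) = 2(11 - 4) = 14
∂y/∂b = 1
∂L/∂b = ∂L/∂y · ∂y/∂b = 14 × 1 = 14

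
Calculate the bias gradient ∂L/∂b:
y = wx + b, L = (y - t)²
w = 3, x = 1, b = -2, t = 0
∂L/∂b = 2

y = wx + b = (3)(1) + -2 = 1
∂L/∂y = 2(y - t) = 2(1 - 0) = 2
∂y/∂b = 1
∂L/∂b = ∂L/∂y · ∂y/∂b = 2 × 1 = 2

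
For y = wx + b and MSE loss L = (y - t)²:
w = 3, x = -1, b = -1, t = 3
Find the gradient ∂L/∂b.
∂L/∂b = -14

y = wx + b = (3)(-1) + -1 = -4
∂L/∂y = 2(y - t) = 2(-4 - 3) = -14
∂y/∂b = 1
∂L/∂b = ∂L/∂y · ∂y/∂b = -14 × 1 = -14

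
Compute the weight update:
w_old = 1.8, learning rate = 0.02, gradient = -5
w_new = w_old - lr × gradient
w_new = 1.9

w_new = w - η·∂L/∂w = 1.8 - 0.02×(-5) = 1.8 - (-0.1) = 1.9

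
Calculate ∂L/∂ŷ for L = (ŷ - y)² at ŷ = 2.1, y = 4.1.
∂L/∂ŷ = -4.0

∂L/∂ŷ = 2(ŷ - y) = 2(2.1 - 4.1) = 2(-2.0) = -4.0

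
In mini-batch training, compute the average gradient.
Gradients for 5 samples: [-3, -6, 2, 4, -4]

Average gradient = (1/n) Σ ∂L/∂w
Average gradient = -1.4

Average = (1/5)(-3 + -6 + 2 + 4 + -4) = -7/5 = -1.4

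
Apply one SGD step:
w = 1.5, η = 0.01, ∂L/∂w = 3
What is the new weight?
w_new = 1.47

w_new = w - η·∂L/∂w = 1.5 - 0.01×(3) = 1.5 - (0.03) = 1.47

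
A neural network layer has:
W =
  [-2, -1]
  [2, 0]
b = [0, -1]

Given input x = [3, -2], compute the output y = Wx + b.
y = [-4, 5]

Wx = [-2×3 + -1×-2, 2×3 + 0×-2]
   = [-4, 6]
y = Wx + b = [-4 + 0, 6 + -1] = [-4, 5]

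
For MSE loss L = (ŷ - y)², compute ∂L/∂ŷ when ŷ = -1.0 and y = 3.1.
∂L/∂ŷ = -8.2

∂L/∂ŷ = 2(ŷ - y) = 2(-1.0 - 3.1) = 2(-4.1) = -8.2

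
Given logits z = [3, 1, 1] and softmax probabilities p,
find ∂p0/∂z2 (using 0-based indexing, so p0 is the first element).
∂p0/∂z2 = -0.08382

p = softmax(z) = [0.787, 0.1065, 0.1065]
p0 = 0.787, p2 = 0.1065

∂p0/∂z2 = -p0 × p2 = -0.787 × 0.1065 = -0.08382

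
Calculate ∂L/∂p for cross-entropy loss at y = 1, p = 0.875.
∂L/∂p = -1.143

∂L/∂p = -y/p + (1-y)/(1-p) = -1/0.875 + 0 = -1.143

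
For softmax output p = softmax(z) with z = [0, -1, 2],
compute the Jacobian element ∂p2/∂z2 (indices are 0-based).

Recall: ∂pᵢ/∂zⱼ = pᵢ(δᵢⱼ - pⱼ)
∂p2/∂z2 = 0.1318

p = softmax(z) = [0.1142, 0.04201, 0.8438]
p2 = 0.8438

∂p2/∂z2 = p2(1 - p2) = 0.8438 × (1 - 0.8438) = 0.1318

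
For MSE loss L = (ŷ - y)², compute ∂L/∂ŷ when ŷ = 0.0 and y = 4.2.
∂L/∂ŷ = -8.4

∂L/∂ŷ = 2(ŷ - y) = 2(0.0 - 4.2) = 2(-4.2) = -8.4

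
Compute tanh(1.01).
0.7658

tanh(1.01) = (e^(1.01) - e^(-1.01))/(e^(1.01) + e^(-1.01)) = 0.7658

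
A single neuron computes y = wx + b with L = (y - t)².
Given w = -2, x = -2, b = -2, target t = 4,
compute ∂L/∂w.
∂L/∂w = 8

y = wx + b = (-2)(-2) + -2 = 2
∂L/∂y = 2(y - t) = 2(2 - 4) = -4
∂y/∂w = x = -2
∂L/∂w = ∂L/∂y · ∂y/∂w = -4 × -2 = 8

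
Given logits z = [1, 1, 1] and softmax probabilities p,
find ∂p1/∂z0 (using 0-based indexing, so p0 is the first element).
∂p1/∂z0 = -0.1111

p = softmax(z) = [0.3333, 0.3333, 0.3333]
p1 = 0.3333, p0 = 0.3333

∂p1/∂z0 = -p1 × p0 = -0.3333 × 0.3333 = -0.1111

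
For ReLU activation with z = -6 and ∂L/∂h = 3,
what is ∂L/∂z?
∂L/∂z = 0

h = ReLU(-6) = 0
Since z < 0: ∂h/∂z = 0
∂L/∂z = ∂L/∂h · ∂h/∂z = 3 × 0 = 0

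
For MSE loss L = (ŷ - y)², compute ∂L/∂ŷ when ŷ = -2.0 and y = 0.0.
∂L/∂ŷ = -4.0

∂L/∂ŷ = 2(ŷ - y) = 2(-2.0 - 0.0) = 2(-2.0) = -4.0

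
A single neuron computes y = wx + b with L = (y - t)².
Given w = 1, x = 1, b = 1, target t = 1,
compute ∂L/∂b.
∂L/∂b = 2

y = wx + b = (1)(1) + 1 = 2
∂L/∂y = 2(y - t) = 2(2 - 1) = 2
∂y/∂b = 1
∂L/∂b = ∂L/∂y · ∂y/∂b = 2 × 1 = 2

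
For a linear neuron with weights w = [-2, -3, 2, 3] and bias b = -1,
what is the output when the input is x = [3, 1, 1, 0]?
y = -8

y = (-2)(3) + (-3)(1) + (2)(1) + (3)(0) + -1 = -8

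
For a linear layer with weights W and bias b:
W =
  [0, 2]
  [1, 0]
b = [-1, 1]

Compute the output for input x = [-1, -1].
y = [-3, 0]

Wx = [0×-1 + 2×-1, 1×-1 + 0×-1]
   = [-2, -1]
y = Wx + b = [-2 + -1, -1 + 1] = [-3, 0]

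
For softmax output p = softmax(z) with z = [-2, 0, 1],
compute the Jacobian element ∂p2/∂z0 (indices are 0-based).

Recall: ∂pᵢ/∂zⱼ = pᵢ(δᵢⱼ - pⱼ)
∂p2/∂z0 = -0.02477

p = softmax(z) = [0.03512, 0.2595, 0.7054]
p2 = 0.7054, p0 = 0.03512

∂p2/∂z0 = -p2 × p0 = -0.7054 × 0.03512 = -0.02477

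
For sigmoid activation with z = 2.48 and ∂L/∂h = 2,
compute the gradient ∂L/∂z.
∂L/∂z = 0.1426

σ(2.48) = 0.9227
σ'(2.48) = σ(2.48)(1 - σ(2.48)) = 0.9227 × 0.07727 = 0.0713
∂L/∂z = ∂L/∂h · σ'(z) = 2 × 0.0713 = 0.1426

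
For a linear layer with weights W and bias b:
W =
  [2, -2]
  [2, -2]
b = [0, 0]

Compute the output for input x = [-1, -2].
y = [2, 2]

Wx = [2×-1 + -2×-2, 2×-1 + -2×-2]
   = [2, 2]
y = Wx + b = [2 + 0, 2 + 0] = [2, 2]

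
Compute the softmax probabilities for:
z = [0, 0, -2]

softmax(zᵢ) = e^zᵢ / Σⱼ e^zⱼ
p = [0.4683, 0.4683, 0.0634]

exp(z) = [1, 1, 0.1353]
Sum = 2.135
p = [0.4683, 0.4683, 0.0634]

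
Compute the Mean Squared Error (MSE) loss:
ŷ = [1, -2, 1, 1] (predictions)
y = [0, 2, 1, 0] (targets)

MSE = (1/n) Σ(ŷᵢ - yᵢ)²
MSE = 4.5

MSE = (1/4)((1-0)² + (-2-2)² + (1-1)² + (1-0)²) = (1/4)(1 + 16 + 0 + 1) = 4.5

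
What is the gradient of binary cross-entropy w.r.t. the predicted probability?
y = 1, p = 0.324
∂L/∂p = -3.086

∂L/∂p = -y/p + (1-y)/(1-p) = -1/0.324 + 0 = -3.086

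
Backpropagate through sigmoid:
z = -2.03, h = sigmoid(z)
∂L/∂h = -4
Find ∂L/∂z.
∂L/∂z = -0.4104

σ(-2.03) = 0.1161
σ'(-2.03) = σ(-2.03)(1 - σ(-2.03)) = 0.1161 × 0.8839 = 0.1026
∂L/∂z = ∂L/∂h · σ'(z) = -4 × 0.1026 = -0.4104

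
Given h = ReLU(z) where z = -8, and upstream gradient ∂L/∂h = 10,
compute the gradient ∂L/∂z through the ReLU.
∂L/∂z = 0

h = ReLU(-8) = 0
Since z < 0: ∂h/∂z = 0
∂L/∂z = ∂L/∂h · ∂h/∂z = 10 × 0 = 0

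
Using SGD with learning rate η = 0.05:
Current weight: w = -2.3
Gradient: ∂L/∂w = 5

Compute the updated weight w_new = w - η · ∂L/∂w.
w_new = -2.55

w_new = w - η·∂L/∂w = -2.3 - 0.05×(5) = -2.3 - (0.25) = -2.55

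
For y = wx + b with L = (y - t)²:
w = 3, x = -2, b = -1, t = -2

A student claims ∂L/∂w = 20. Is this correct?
Correct

y = (3)(-2) + -1 = -7
∂L/∂y = 2(y - t) = 2(-7 - -2) = -10
∂y/∂w = x = -2
∂L/∂w = -10 × -2 = 20

Claimed value: 20
Correct: The correct gradient is 20.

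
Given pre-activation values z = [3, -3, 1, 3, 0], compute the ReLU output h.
h = [3, 0, 1, 3, 0]

ReLU applied element-wise: max(0,3)=3, max(0,-3)=0, max(0,1)=1, max(0,3)=3, max(0,0)=0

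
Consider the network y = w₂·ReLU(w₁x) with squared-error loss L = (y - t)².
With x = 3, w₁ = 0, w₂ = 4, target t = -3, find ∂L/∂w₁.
∂L/∂w₁ = 0

Forward pass:
z = w₁x = 0×3 = 0
h = ReLU(0) = 0
y = w₂h = 4×0 = 0

Backward pass:
∂L/∂y = 2(y - t) = 2(0 - -3) = 6
∂y/∂h = w₂ = 4
∂h/∂z = 0 (ReLU derivative)
∂z/∂w₁ = x = 3

∂L/∂w₁ = 6 × 4 × 0 × 3 = 0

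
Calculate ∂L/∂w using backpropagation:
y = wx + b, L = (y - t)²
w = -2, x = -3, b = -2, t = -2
∂L/∂w = -36

y = wx + b = (-2)(-3) + -2 = 4
∂L/∂y = 2(y - t) = 2(4 - -2) = 12
∂y/∂w = x = -3
∂L/∂w = ∂L/∂y · ∂y/∂w = 12 × -3 = -36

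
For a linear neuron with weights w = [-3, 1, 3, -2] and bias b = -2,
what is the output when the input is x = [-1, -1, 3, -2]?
y = 13

y = (-3)(-1) + (1)(-1) + (3)(3) + (-2)(-2) + -2 = 13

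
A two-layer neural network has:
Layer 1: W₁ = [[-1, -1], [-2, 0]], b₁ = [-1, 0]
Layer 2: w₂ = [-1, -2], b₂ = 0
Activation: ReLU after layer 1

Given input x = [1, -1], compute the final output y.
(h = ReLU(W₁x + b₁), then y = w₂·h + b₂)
y = 0

Layer 1 pre-activation: z₁ = [-1, -2]
After ReLU: h = [0, 0]
Layer 2 output: y = -1×0 + -2×0 + 0 = 0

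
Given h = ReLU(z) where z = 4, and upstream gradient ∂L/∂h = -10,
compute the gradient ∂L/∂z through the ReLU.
∂L/∂z = -10

h = ReLU(4) = 4
Since z > 0: ∂h/∂z = 1
∂L/∂z = ∂L/∂h · ∂h/∂z = -10 × 1 = -10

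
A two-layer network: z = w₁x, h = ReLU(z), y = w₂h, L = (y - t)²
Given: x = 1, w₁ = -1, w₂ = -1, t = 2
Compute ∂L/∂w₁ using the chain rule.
∂L/∂w₁ = 0

Forward pass:
z = w₁x = -1×1 = -1
h = ReLU(-1) = 0
y = w₂h = -1×0 = 0

Backward pass:
∂L/∂y = 2(y - t) = 2(0 - 2) = -4
∂y/∂h = w₂ = -1
∂h/∂z = 0 (ReLU derivative)
∂z/∂w₁ = x = 1

∂L/∂w₁ = -4 × -1 × 0 × 1 = 0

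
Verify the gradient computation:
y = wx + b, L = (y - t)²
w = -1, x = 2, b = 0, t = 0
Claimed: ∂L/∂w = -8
Correct

y = (-1)(2) + 0 = -2
∂L/∂y = 2(y - t) = 2(-2 - 0) = -4
∂y/∂w = x = 2
∂L/∂w = -4 × 2 = -8

Claimed value: -8
Correct: The correct gradient is -8.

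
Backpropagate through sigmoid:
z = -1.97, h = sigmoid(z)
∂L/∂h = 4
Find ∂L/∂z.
∂L/∂z = 0.4296

σ(-1.97) = 0.1224
σ'(-1.97) = σ(-1.97)(1 - σ(-1.97)) = 0.1224 × 0.8776 = 0.1074
∂L/∂z = ∂L/∂h · σ'(z) = 4 × 0.1074 = 0.4296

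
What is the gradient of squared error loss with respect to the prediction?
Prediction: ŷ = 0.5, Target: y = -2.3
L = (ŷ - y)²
∂L/∂ŷ = 5.6

∂L/∂ŷ = 2(ŷ - y) = 2(0.5 - -2.3) = 2(2.8) = 5.6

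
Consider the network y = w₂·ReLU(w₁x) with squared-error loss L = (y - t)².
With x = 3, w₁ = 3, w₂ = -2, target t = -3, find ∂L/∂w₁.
∂L/∂w₁ = 180

Forward pass:
z = w₁x = 3×3 = 9
h = ReLU(9) = 9
y = w₂h = -2×9 = -18

Backward pass:
∂L/∂y = 2(y - t) = 2(-18 - -3) = -30
∂y/∂h = w₂ = -2
∂h/∂z = 1 (ReLU derivative)
∂z/∂w₁ = x = 3

∂L/∂w₁ = -30 × -2 × 1 × 3 = 180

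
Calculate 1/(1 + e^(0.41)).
0.3989

sigmoid(-0.41) = 1/(1 + e^(0.41)) = 1/(1 + 1.507) = 0.3989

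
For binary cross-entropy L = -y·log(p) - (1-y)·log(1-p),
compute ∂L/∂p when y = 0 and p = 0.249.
∂L/∂p = 1.332

∂L/∂p = -y/p + (1-y)/(1-p) = 0 + 1/0.751 = 1.332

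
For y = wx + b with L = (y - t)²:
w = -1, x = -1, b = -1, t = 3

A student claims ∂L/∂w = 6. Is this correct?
Correct

y = (-1)(-1) + -1 = 0
∂L/∂y = 2(y - t) = 2(0 - 3) = -6
∂y/∂w = x = -1
∂L/∂w = -6 × -1 = 6

Claimed value: 6
Correct: The correct gradient is 6.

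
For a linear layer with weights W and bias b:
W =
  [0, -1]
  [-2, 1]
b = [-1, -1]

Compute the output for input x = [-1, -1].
y = [0, 0]

Wx = [0×-1 + -1×-1, -2×-1 + 1×-1]
   = [1, 1]
y = Wx + b = [1 + -1, 1 + -1] = [0, 0]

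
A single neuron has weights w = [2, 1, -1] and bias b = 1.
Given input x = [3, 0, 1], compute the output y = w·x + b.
y = 6

y = (2)(3) + (1)(0) + (-1)(1) + 1 = 6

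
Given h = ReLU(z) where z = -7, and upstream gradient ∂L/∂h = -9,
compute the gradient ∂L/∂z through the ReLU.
∂L/∂z = 0

h = ReLU(-7) = 0
Since z < 0: ∂h/∂z = 0
∂L/∂z = ∂L/∂h · ∂h/∂z = -9 × 0 = 0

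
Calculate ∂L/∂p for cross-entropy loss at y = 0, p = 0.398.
∂L/∂p = 1.661

∂L/∂p = -y/p + (1-y)/(1-p) = 0 + 1/0.602 = 1.661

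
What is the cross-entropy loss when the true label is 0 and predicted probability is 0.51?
L = 0.7133

L = -0·log(0.51) - 1·log(0.49) = -log(0.49) = 0.7133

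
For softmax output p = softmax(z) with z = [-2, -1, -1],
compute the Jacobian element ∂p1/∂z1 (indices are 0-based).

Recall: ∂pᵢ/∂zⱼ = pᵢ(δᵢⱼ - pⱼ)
∂p1/∂z1 = 0.244

p = softmax(z) = [0.1554, 0.4223, 0.4223]
p1 = 0.4223

∂p1/∂z1 = p1(1 - p1) = 0.4223 × (1 - 0.4223) = 0.244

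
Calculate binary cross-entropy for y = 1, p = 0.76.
L = 0.2744

L = -1·log(0.76) - 0·log(0.24) = -log(0.76) = 0.2744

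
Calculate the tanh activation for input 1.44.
0.8937

tanh(1.44) = (e^(1.44) - e^(-1.44))/(e^(1.44) + e^(-1.44)) = 0.8937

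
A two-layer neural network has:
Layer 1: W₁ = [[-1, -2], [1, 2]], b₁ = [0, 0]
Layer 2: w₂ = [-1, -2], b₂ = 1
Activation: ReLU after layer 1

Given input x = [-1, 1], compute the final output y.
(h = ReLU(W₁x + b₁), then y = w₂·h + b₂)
y = -1

Layer 1 pre-activation: z₁ = [-1, 1]
After ReLU: h = [0, 1]
Layer 2 output: y = -1×0 + -2×1 + 1 = -1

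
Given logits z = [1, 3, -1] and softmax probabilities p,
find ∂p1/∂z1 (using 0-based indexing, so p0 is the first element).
∂p1/∂z1 = 0.1154

p = softmax(z) = [0.1173, 0.8668, 0.01588]
p1 = 0.8668

∂p1/∂z1 = p1(1 - p1) = 0.8668 × (1 - 0.8668) = 0.1154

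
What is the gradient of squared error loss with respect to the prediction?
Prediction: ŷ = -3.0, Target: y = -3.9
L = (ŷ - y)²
∂L/∂ŷ = 1.8

∂L/∂ŷ = 2(ŷ - y) = 2(-3.0 - -3.9) = 2(0.9) = 1.8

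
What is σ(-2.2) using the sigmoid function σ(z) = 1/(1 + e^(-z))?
0.09975

sigmoid(-2.2) = 1/(1 + e^(2.2)) = 1/(1 + 9.025) = 0.09975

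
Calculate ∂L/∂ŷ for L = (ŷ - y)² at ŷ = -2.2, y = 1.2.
∂L/∂ŷ = -6.8

∂L/∂ŷ = 2(ŷ - y) = 2(-2.2 - 1.2) = 2(-3.4) = -6.8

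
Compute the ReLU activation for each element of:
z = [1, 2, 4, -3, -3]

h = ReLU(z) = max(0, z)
h = [1, 2, 4, 0, 0]

ReLU applied element-wise: max(0,1)=1, max(0,2)=2, max(0,4)=4, max(0,-3)=0, max(0,-3)=0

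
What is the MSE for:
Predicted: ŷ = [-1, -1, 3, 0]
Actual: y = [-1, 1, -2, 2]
MSE = 8.25

MSE = (1/4)((-1--1)² + (-1-1)² + (3--2)² + (0-2)²) = (1/4)(0 + 4 + 25 + 4) = 8.25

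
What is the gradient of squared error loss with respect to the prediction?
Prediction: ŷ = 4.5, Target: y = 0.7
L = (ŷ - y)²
∂L/∂ŷ = 7.6

∂L/∂ŷ = 2(ŷ - y) = 2(4.5 - 0.7) = 2(3.8) = 7.6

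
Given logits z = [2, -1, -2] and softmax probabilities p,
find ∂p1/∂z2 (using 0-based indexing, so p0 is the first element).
∂p1/∂z2 = -0.0007993

p = softmax(z) = [0.9362, 0.04661, 0.01715]
p1 = 0.04661, p2 = 0.01715

∂p1/∂z2 = -p1 × p2 = -0.04661 × 0.01715 = -0.0007993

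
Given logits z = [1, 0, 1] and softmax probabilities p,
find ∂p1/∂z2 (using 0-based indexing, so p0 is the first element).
∂p1/∂z2 = -0.06561

p = softmax(z) = [0.4223, 0.1554, 0.4223]
p1 = 0.1554, p2 = 0.4223

∂p1/∂z2 = -p1 × p2 = -0.1554 × 0.4223 = -0.06561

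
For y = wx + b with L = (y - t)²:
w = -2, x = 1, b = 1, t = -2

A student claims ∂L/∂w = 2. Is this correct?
Correct

y = (-2)(1) + 1 = -1
∂L/∂y = 2(y - t) = 2(-1 - -2) = 2
∂y/∂w = x = 1
∂L/∂w = 2 × 1 = 2

Claimed value: 2
Correct: The correct gradient is 2.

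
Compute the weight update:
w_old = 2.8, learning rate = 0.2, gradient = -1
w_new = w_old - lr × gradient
w_new = 3

w_new = w - η·∂L/∂w = 2.8 - 0.2×(-1) = 2.8 - (-0.2) = 3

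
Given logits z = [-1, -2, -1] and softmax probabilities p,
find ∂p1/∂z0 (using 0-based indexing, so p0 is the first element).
∂p1/∂z0 = -0.06561

p = softmax(z) = [0.4223, 0.1554, 0.4223]
p1 = 0.1554, p0 = 0.4223

∂p1/∂z0 = -p1 × p0 = -0.1554 × 0.4223 = -0.06561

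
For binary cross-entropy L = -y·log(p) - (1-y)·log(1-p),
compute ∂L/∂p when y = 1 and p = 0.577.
∂L/∂p = -1.733

∂L/∂p = -y/p + (1-y)/(1-p) = -1/0.577 + 0 = -1.733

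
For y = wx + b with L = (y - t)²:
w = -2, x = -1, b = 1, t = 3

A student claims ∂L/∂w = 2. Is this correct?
Incorrect

y = (-2)(-1) + 1 = 3
∂L/∂y = 2(y - t) = 2(3 - 3) = 0
∂y/∂w = x = -1
∂L/∂w = 0 × -1 = 0

Claimed value: 2
Incorrect: The correct gradient is 0.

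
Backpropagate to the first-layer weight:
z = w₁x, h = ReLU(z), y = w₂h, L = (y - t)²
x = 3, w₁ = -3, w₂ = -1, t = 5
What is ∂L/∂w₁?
∂L/∂w₁ = 0

Forward pass:
z = w₁x = -3×3 = -9
h = ReLU(-9) = 0
y = w₂h = -1×0 = 0

Backward pass:
∂L/∂y = 2(y - t) = 2(0 - 5) = -10
∂y/∂h = w₂ = -1
∂h/∂z = 0 (ReLU derivative)
∂z/∂w₁ = x = 3

∂L/∂w₁ = -10 × -1 × 0 × 3 = 0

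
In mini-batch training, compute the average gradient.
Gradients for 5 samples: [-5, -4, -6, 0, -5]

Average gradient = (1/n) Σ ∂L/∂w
Average gradient = -4

Average = (1/5)(-5 + -4 + -6 + 0 + -5) = -20/5 = -4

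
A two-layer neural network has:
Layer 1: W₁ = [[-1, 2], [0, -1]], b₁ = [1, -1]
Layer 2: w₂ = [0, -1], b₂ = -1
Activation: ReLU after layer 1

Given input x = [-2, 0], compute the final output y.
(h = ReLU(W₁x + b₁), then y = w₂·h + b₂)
y = -1

Layer 1 pre-activation: z₁ = [3, -1]
After ReLU: h = [3, 0]
Layer 2 output: y = 0×3 + -1×0 + -1 = -1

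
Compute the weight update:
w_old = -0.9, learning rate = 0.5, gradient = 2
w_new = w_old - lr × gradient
w_new = -1.9

w_new = w - η·∂L/∂w = -0.9 - 0.5×(2) = -0.9 - (1) = -1.9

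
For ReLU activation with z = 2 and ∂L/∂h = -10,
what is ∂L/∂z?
∂L/∂z = -10

h = ReLU(2) = 2
Since z > 0: ∂h/∂z = 1
∂L/∂z = ∂L/∂h · ∂h/∂z = -10 × 1 = -10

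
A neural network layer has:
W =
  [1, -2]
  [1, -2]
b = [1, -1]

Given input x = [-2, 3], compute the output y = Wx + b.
y = [-7, -9]

Wx = [1×-2 + -2×3, 1×-2 + -2×3]
   = [-8, -8]
y = Wx + b = [-8 + 1, -8 + -1] = [-7, -9]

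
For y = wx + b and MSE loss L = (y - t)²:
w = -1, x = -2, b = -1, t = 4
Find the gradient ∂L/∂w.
∂L/∂w = 12

y = wx + b = (-1)(-2) + -1 = 1
∂L/∂y = 2(y - t) = 2(1 - 4) = -6
∂y/∂w = x = -2
∂L/∂w = ∂L/∂y · ∂y/∂w = -6 × -2 = 12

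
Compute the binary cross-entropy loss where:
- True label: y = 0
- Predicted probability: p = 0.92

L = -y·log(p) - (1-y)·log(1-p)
L = 2.526

L = -0·log(0.92) - 1·log(0.08) = -log(0.08) = 2.526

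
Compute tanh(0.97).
0.7487

tanh(0.97) = (e^(0.97) - e^(-0.97))/(e^(0.97) + e^(-0.97)) = 0.7487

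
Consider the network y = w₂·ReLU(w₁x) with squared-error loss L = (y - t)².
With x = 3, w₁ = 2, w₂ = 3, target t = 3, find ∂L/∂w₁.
∂L/∂w₁ = 270

Forward pass:
z = w₁x = 2×3 = 6
h = ReLU(6) = 6
y = w₂h = 3×6 = 18

Backward pass:
∂L/∂y = 2(y - t) = 2(18 - 3) = 30
∂y/∂h = w₂ = 3
∂h/∂z = 1 (ReLU derivative)
∂z/∂w₁ = x = 3

∂L/∂w₁ = 30 × 3 × 1 × 3 = 270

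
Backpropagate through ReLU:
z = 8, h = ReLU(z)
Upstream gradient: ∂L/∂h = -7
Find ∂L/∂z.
∂L/∂z = -7

h = ReLU(8) = 8
Since z > 0: ∂h/∂z = 1
∂L/∂z = ∂L/∂h · ∂h/∂z = -7 × 1 = -7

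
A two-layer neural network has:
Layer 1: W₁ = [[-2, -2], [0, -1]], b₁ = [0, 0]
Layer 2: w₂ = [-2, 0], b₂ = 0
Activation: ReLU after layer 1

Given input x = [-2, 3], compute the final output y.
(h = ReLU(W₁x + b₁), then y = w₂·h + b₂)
y = 0

Layer 1 pre-activation: z₁ = [-2, -3]
After ReLU: h = [0, 0]
Layer 2 output: y = -2×0 + 0×0 + 0 = 0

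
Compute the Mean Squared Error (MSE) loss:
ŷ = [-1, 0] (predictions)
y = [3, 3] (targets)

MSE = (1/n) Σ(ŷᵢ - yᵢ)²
MSE = 12.5

MSE = (1/2)((-1-3)² + (0-3)²) = (1/2)(16 + 9) = 12.5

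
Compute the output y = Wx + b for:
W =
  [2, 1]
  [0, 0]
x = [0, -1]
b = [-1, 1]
y = [-2, 1]

Wx = [2×0 + 1×-1, 0×0 + 0×-1]
   = [-1, 0]
y = Wx + b = [-1 + -1, 0 + 1] = [-2, 1]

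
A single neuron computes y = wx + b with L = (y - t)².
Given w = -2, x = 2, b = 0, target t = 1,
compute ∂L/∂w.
∂L/∂w = -20

y = wx + b = (-2)(2) + 0 = -4
∂L/∂y = 2(y - t) = 2(-4 - 1) = -10
∂y/∂w = x = 2
∂L/∂w = ∂L/∂y · ∂y/∂w = -10 × 2 = -20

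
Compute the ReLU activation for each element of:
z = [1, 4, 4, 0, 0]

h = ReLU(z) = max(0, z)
h = [1, 4, 4, 0, 0]

ReLU applied element-wise: max(0,1)=1, max(0,4)=4, max(0,4)=4, max(0,0)=0, max(0,0)=0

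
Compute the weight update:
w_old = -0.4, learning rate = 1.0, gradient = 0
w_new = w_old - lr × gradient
w_new = -0.4

w_new = w - η·∂L/∂w = -0.4 - 1.0×(0) = -0.4 - (0) = -0.4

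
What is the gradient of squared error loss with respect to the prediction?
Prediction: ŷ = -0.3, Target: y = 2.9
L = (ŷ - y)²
∂L/∂ŷ = -6.4

∂L/∂ŷ = 2(ŷ - y) = 2(-0.3 - 2.9) = 2(-3.2) = -6.4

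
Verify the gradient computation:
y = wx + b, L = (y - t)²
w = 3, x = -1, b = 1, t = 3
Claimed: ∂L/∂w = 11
Incorrect

y = (3)(-1) + 1 = -2
∂L/∂y = 2(y - t) = 2(-2 - 3) = -10
∂y/∂w = x = -1
∂L/∂w = -10 × -1 = 10

Claimed value: 11
Incorrect: The correct gradient is 10.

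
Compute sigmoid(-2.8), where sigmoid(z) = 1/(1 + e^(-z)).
0.05732

sigmoid(-2.8) = 1/(1 + e^(2.8)) = 1/(1 + 16.44) = 0.05732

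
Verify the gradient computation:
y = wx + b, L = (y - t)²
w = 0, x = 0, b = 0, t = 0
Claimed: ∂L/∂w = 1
Incorrect

y = (0)(0) + 0 = 0
∂L/∂y = 2(y - t) = 2(0 - 0) = 0
∂y/∂w = x = 0
∂L/∂w = 0 × 0 = 0

Claimed value: 1
Incorrect: The correct gradient is 0.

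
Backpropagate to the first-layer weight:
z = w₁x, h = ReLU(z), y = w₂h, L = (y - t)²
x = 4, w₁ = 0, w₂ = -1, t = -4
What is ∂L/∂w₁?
∂L/∂w₁ = 0

Forward pass:
z = w₁x = 0×4 = 0
h = ReLU(0) = 0
y = w₂h = -1×0 = 0

Backward pass:
∂L/∂y = 2(y - t) = 2(0 - -4) = 8
∂y/∂h = w₂ = -1
∂h/∂z = 0 (ReLU derivative)
∂z/∂w₁ = x = 4

∂L/∂w₁ = 8 × -1 × 0 × 4 = 0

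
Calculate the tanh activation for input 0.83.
0.6805

tanh(0.83) = (e^(0.83) - e^(-0.83))/(e^(0.83) + e^(-0.83)) = 0.6805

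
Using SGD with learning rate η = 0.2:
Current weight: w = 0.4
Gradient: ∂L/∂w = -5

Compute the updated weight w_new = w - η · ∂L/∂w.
w_new = 1.4

w_new = w - η·∂L/∂w = 0.4 - 0.2×(-5) = 0.4 - (-1) = 1.4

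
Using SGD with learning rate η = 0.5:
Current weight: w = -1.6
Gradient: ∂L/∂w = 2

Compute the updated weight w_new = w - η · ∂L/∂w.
w_new = -2.6

w_new = w - η·∂L/∂w = -1.6 - 0.5×(2) = -1.6 - (1) = -2.6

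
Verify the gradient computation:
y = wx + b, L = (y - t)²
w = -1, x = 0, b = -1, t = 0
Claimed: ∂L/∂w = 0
Correct

y = (-1)(0) + -1 = -1
∂L/∂y = 2(y - t) = 2(-1 - 0) = -2
∂y/∂w = x = 0
∂L/∂w = -2 × 0 = 0

Claimed value: 0
Correct: The correct gradient is 0.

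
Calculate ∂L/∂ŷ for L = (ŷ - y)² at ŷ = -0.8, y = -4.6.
∂L/∂ŷ = 7.6

∂L/∂ŷ = 2(ŷ - y) = 2(-0.8 - -4.6) = 2(3.8) = 7.6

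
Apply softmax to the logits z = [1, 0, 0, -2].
p = [0.5601, 0.206, 0.206, 0.0279]

exp(z) = [2.718, 1, 1, 0.1353]
Sum = 4.854
p = [0.5601, 0.206, 0.206, 0.0279]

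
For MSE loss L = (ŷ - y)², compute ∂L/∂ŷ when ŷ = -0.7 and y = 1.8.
∂L/∂ŷ = -5.0

∂L/∂ŷ = 2(ŷ - y) = 2(-0.7 - 1.8) = 2(-2.5) = -5.0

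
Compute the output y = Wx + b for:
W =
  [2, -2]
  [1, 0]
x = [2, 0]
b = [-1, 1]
y = [3, 3]

Wx = [2×2 + -2×0, 1×2 + 0×0]
   = [4, 2]
y = Wx + b = [4 + -1, 2 + 1] = [3, 3]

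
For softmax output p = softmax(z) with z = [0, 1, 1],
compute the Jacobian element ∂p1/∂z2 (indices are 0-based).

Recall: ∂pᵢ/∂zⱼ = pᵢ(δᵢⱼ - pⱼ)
∂p1/∂z2 = -0.1784

p = softmax(z) = [0.1554, 0.4223, 0.4223]
p1 = 0.4223, p2 = 0.4223

∂p1/∂z2 = -p1 × p2 = -0.4223 × 0.4223 = -0.1784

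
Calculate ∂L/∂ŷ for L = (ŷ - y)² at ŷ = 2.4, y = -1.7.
∂L/∂ŷ = 8.2

∂L/∂ŷ = 2(ŷ - y) = 2(2.4 - -1.7) = 2(4.1) = 8.2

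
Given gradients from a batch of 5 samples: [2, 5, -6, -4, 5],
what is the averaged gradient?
Average gradient = 0.4

Average = (1/5)(2 + 5 + -6 + -4 + 5) = 2/5 = 0.4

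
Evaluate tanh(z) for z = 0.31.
0.3004

tanh(0.31) = (e^(0.31) - e^(-0.31))/(e^(0.31) + e^(-0.31)) = 0.3004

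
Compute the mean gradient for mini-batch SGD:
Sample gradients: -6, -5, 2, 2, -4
Average gradient = -2.2

Average = (1/5)(-6 + -5 + 2 + 2 + -4) = -11/5 = -2.2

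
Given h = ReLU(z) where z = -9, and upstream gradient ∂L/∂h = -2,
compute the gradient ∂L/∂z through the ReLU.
∂L/∂z = 0

h = ReLU(-9) = 0
Since z < 0: ∂h/∂z = 0
∂L/∂z = ∂L/∂h · ∂h/∂z = -2 × 0 = 0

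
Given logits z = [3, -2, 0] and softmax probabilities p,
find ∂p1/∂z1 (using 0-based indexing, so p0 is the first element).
∂p1/∂z1 = 0.006337

p = softmax(z) = [0.9465, 0.006377, 0.04712]
p1 = 0.006377

∂p1/∂z1 = p1(1 - p1) = 0.006377 × (1 - 0.006377) = 0.006337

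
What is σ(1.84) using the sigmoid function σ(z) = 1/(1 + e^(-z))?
0.8629

sigmoid(1.84) = 1/(1 + e^(-1.84)) = 1/(1 + 0.1588) = 0.8629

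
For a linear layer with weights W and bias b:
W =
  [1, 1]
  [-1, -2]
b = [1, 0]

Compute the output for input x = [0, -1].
y = [0, 2]

Wx = [1×0 + 1×-1, -1×0 + -2×-1]
   = [-1, 2]
y = Wx + b = [-1 + 1, 2 + 0] = [0, 2]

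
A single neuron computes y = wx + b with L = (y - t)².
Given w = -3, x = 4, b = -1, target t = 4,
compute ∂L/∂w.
∂L/∂w = -136

y = wx + b = (-3)(4) + -1 = -13
∂L/∂y = 2(y - t) = 2(-13 - 4) = -34
∂y/∂w = x = 4
∂L/∂w = ∂L/∂y · ∂y/∂w = -34 × 4 = -136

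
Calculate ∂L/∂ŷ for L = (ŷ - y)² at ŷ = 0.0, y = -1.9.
∂L/∂ŷ = 3.8

∂L/∂ŷ = 2(ŷ - y) = 2(0.0 - -1.9) = 2(1.9) = 3.8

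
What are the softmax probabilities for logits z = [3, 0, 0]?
p = [0.9094, 0.0453, 0.0453]

exp(z) = [20.09, 1, 1]
Sum = 22.09
p = [0.9094, 0.0453, 0.0453]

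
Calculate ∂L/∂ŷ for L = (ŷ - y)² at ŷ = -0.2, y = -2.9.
∂L/∂ŷ = 5.4

∂L/∂ŷ = 2(ŷ - y) = 2(-0.2 - -2.9) = 2(2.7) = 5.4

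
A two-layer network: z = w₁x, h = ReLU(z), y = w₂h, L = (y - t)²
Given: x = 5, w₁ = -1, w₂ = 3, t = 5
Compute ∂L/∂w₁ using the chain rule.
∂L/∂w₁ = 0

Forward pass:
z = w₁x = -1×5 = -5
h = ReLU(-5) = 0
y = w₂h = 3×0 = 0

Backward pass:
∂L/∂y = 2(y - t) = 2(0 - 5) = -10
∂y/∂h = w₂ = 3
∂h/∂z = 0 (ReLU derivative)
∂z/∂w₁ = x = 5

∂L/∂w₁ = -10 × 3 × 0 × 5 = 0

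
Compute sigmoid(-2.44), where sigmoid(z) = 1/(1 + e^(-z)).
0.08017

sigmoid(-2.44) = 1/(1 + e^(2.44)) = 1/(1 + 11.47) = 0.08017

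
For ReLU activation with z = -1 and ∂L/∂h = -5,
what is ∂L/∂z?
∂L/∂z = 0

h = ReLU(-1) = 0
Since z < 0: ∂h/∂z = 0
∂L/∂z = ∂L/∂h · ∂h/∂z = -5 × 0 = 0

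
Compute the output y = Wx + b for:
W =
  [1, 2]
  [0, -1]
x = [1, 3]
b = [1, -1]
y = [8, -4]

Wx = [1×1 + 2×3, 0×1 + -1×3]
   = [7, -3]
y = Wx + b = [7 + 1, -3 + -1] = [8, -4]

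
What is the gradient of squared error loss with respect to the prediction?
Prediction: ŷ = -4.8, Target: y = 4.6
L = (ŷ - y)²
∂L/∂ŷ = -18.8

∂L/∂ŷ = 2(ŷ - y) = 2(-4.8 - 4.6) = 2(-9.4) = -18.8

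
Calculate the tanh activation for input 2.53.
0.9874

tanh(2.53) = (e^(2.53) - e^(-2.53))/(e^(2.53) + e^(-2.53)) = 0.9874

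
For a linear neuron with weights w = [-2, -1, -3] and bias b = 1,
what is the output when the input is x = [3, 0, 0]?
y = -5

y = (-2)(3) + (-1)(0) + (-3)(0) + 1 = -5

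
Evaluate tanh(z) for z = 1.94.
0.9595

tanh(1.94) = (e^(1.94) - e^(-1.94))/(e^(1.94) + e^(-1.94)) = 0.9595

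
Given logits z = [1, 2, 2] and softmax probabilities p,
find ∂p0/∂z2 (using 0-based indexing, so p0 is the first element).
∂p0/∂z2 = -0.06561

p = softmax(z) = [0.1554, 0.4223, 0.4223]
p0 = 0.1554, p2 = 0.4223

∂p0/∂z2 = -p0 × p2 = -0.1554 × 0.4223 = -0.06561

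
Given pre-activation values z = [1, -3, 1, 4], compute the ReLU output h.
h = [1, 0, 1, 4]

ReLU applied element-wise: max(0,1)=1, max(0,-3)=0, max(0,1)=1, max(0,4)=4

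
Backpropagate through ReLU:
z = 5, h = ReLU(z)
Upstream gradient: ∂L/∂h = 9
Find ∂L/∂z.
∂L/∂z = 9

h = ReLU(5) = 5
Since z > 0: ∂h/∂z = 1
∂L/∂z = ∂L/∂h · ∂h/∂z = 9 × 1 = 9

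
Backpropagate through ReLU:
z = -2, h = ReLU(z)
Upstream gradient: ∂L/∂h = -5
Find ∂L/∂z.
∂L/∂z = 0

h = ReLU(-2) = 0
Since z < 0: ∂h/∂z = 0
∂L/∂z = ∂L/∂h · ∂h/∂z = -5 × 0 = 0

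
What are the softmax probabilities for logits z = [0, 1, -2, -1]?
p = [0.2369, 0.6439, 0.0321, 0.0871]

exp(z) = [1, 2.718, 0.1353, 0.3679]
Sum = 4.221
p = [0.2369, 0.6439, 0.0321, 0.0871]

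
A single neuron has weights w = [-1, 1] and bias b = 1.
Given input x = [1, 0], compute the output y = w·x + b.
y = 0

y = (-1)(1) + (1)(0) + 1 = 0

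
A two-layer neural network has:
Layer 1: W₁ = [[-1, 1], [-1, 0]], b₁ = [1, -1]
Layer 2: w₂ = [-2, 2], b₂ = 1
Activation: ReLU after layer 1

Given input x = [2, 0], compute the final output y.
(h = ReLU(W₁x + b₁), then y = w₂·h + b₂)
y = 1

Layer 1 pre-activation: z₁ = [-1, -3]
After ReLU: h = [0, 0]
Layer 2 output: y = -2×0 + 2×0 + 1 = 1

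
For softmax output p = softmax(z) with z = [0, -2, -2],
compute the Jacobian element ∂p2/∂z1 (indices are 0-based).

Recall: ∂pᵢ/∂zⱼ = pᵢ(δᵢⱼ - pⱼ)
∂p2/∂z1 = -0.01134

p = softmax(z) = [0.787, 0.1065, 0.1065]
p2 = 0.1065, p1 = 0.1065

∂p2/∂z1 = -p2 × p1 = -0.1065 × 0.1065 = -0.01134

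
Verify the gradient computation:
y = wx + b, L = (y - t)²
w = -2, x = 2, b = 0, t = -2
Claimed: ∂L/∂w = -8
Correct

y = (-2)(2) + 0 = -4
∂L/∂y = 2(y - t) = 2(-4 - -2) = -4
∂y/∂w = x = 2
∂L/∂w = -4 × 2 = -8

Claimed value: -8
Correct: The correct gradient is -8.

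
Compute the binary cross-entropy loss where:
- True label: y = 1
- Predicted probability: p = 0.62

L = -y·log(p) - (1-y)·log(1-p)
L = 0.478

L = -1·log(0.62) - 0·log(0.38) = -log(0.62) = 0.478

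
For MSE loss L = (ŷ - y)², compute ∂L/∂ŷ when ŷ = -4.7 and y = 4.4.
∂L/∂ŷ = -18.2

∂L/∂ŷ = 2(ŷ - y) = 2(-4.7 - 4.4) = 2(-9.1) = -18.2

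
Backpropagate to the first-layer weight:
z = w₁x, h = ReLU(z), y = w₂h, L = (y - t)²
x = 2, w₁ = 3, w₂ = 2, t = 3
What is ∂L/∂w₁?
∂L/∂w₁ = 72

Forward pass:
z = w₁x = 3×2 = 6
h = ReLU(6) = 6
y = w₂h = 2×6 = 12

Backward pass:
∂L/∂y = 2(y - t) = 2(12 - 3) = 18
∂y/∂h = w₂ = 2
∂h/∂z = 1 (ReLU derivative)
∂z/∂w₁ = x = 2

∂L/∂w₁ = 18 × 2 × 1 × 2 = 72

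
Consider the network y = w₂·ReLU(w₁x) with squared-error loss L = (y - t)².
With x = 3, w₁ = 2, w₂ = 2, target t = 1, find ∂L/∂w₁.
∂L/∂w₁ = 132

Forward pass:
z = w₁x = 2×3 = 6
h = ReLU(6) = 6
y = w₂h = 2×6 = 12

Backward pass:
∂L/∂y = 2(y - t) = 2(12 - 1) = 22
∂y/∂h = w₂ = 2
∂h/∂z = 1 (ReLU derivative)
∂z/∂w₁ = x = 3

∂L/∂w₁ = 22 × 2 × 1 × 3 = 132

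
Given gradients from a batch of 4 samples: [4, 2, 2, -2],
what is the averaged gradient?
Average gradient = 1.5

Average = (1/4)(4 + 2 + 2 + -2) = 6/4 = 1.5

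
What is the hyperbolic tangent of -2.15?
-0.9732

tanh(-2.15) = (e^(-2.15) - e^(2.15))/(e^(-2.15) + e^(2.15)) = -0.9732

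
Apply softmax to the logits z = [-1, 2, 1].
p = [0.0351, 0.7054, 0.2595]

exp(z) = [0.3679, 7.389, 2.718]
Sum = 10.48
p = [0.0351, 0.7054, 0.2595]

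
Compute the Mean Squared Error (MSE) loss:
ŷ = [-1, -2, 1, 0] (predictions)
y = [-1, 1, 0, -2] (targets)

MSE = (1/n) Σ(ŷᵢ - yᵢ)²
MSE = 3.5

MSE = (1/4)((-1--1)² + (-2-1)² + (1-0)² + (0--2)²) = (1/4)(0 + 9 + 1 + 4) = 3.5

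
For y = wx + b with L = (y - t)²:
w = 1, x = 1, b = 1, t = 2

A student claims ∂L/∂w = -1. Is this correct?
Incorrect

y = (1)(1) + 1 = 2
∂L/∂y = 2(y - t) = 2(2 - 2) = 0
∂y/∂w = x = 1
∂L/∂w = 0 × 1 = 0

Claimed value: -1
Incorrect: The correct gradient is 0.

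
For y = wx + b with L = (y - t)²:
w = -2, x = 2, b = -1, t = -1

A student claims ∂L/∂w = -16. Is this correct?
Correct

y = (-2)(2) + -1 = -5
∂L/∂y = 2(y - t) = 2(-5 - -1) = -8
∂y/∂w = x = 2
∂L/∂w = -8 × 2 = -16

Claimed value: -16
Correct: The correct gradient is -16.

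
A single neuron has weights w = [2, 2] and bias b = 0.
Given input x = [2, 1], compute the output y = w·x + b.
y = 6

y = (2)(2) + (2)(1) + 0 = 6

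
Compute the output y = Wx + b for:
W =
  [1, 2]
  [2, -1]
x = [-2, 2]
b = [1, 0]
y = [3, -6]

Wx = [1×-2 + 2×2, 2×-2 + -1×2]
   = [2, -6]
y = Wx + b = [2 + 1, -6 + 0] = [3, -6]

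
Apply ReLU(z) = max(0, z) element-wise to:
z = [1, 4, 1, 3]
h = [1, 4, 1, 3]

ReLU applied element-wise: max(0,1)=1, max(0,4)=4, max(0,1)=1, max(0,3)=3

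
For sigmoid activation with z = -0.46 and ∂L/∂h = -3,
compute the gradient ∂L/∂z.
∂L/∂z = -0.7117

σ(-0.46) = 0.387
σ'(-0.46) = σ(-0.46)(1 - σ(-0.46)) = 0.387 × 0.613 = 0.2372
∂L/∂z = ∂L/∂h · σ'(z) = -3 × 0.2372 = -0.7117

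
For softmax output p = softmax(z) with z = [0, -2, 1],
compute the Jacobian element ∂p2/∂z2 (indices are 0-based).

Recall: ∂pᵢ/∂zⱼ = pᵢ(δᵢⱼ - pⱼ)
∂p2/∂z2 = 0.2078

p = softmax(z) = [0.2595, 0.03512, 0.7054]
p2 = 0.7054

∂p2/∂z2 = p2(1 - p2) = 0.7054 × (1 - 0.7054) = 0.2078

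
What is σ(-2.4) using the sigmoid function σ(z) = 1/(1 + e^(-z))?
0.08317

sigmoid(-2.4) = 1/(1 + e^(2.4)) = 1/(1 + 11.02) = 0.08317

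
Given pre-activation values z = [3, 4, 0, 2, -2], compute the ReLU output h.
h = [3, 4, 0, 2, 0]

ReLU applied element-wise: max(0,3)=3, max(0,4)=4, max(0,0)=0, max(0,2)=2, max(0,-2)=0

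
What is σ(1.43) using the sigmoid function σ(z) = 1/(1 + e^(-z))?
0.8069

sigmoid(1.43) = 1/(1 + e^(-1.43)) = 1/(1 + 0.2393) = 0.8069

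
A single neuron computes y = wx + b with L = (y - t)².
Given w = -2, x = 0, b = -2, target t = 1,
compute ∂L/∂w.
∂L/∂w = 0

y = wx + b = (-2)(0) + -2 = -2
∂L/∂y = 2(y - t) = 2(-2 - 1) = -6
∂y/∂w = x = 0
∂L/∂w = ∂L/∂y · ∂y/∂w = -6 × 0 = 0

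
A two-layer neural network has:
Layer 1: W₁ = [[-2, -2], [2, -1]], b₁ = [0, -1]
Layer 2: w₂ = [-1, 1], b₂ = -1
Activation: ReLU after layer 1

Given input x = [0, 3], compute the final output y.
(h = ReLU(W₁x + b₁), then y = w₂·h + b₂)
y = -1

Layer 1 pre-activation: z₁ = [-6, -4]
After ReLU: h = [0, 0]
Layer 2 output: y = -1×0 + 1×0 + -1 = -1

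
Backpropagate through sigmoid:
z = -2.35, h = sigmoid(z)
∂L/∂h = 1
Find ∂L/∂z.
∂L/∂z = 0.07949

σ(-2.35) = 0.08707
σ'(-2.35) = σ(-2.35)(1 - σ(-2.35)) = 0.08707 × 0.9129 = 0.07949
∂L/∂z = ∂L/∂h · σ'(z) = 1 × 0.07949 = 0.07949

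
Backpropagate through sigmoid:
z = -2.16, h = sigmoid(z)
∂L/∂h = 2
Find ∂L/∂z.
∂L/∂z = 0.1854

σ(-2.16) = 0.1034
σ'(-2.16) = σ(-2.16)(1 - σ(-2.16)) = 0.1034 × 0.8966 = 0.09271
∂L/∂z = ∂L/∂h · σ'(z) = 2 × 0.09271 = 0.1854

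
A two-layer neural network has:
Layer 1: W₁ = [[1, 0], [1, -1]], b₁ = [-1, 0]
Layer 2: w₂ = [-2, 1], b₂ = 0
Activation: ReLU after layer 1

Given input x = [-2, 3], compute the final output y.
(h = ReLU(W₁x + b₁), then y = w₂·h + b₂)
y = 0

Layer 1 pre-activation: z₁ = [-3, -5]
After ReLU: h = [0, 0]
Layer 2 output: y = -2×0 + 1×0 + 0 = 0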